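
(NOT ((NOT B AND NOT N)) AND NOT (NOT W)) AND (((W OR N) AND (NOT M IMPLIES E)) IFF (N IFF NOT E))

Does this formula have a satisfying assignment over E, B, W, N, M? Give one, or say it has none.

E: True; B: True; W: True; N: False; M: False

  NOT ((NOT B AND NOT N)) AND NOT (NOT W) = True
    NOT ((NOT B AND NOT N)) = True
      NOT B AND NOT N = False
        NOT B = False
        NOT N = True
    NOT (NOT W) = True
      NOT W = False
  ((W OR N) AND (NOT M IMPLIES E)) IFF (N IFF NOT E) = True
    (W OR N) AND (NOT M IMPLIES E) = True
      W OR N = True
      NOT M IMPLIES E = True
        NOT M = True
    N IFF NOT E = True
      NOT E = False
Both conjuncts True, so the formula holds.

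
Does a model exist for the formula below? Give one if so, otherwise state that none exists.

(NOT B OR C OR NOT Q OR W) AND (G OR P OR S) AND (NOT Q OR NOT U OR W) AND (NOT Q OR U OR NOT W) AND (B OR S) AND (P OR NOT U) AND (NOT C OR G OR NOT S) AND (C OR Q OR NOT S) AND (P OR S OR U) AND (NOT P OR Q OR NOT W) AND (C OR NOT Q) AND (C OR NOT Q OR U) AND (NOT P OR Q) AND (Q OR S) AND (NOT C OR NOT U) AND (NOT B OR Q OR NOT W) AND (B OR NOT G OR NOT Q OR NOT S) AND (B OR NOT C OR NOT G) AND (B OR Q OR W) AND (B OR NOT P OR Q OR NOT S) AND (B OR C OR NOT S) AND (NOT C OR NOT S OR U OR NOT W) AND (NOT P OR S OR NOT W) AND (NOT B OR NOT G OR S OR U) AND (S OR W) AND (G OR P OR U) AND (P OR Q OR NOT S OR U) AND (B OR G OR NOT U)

B = True; U = False; P = False; W = False; C = True; G = True; Q = True; S = True

Set B = True.
Try U = True:
  (P OR NOT U) forces P = True.
  (NOT P OR Q) forces Q = True.
  (NOT Q OR NOT U OR W) forces W = True.
  (C OR NOT Q) forces C = True.
  clause (NOT C OR NOT U) is falsified — backtrack.
So U = False.
Set P = False.
  then (P OR S OR U) forces S = True.
  then (G OR P OR U) forces G = True.
  then (P OR Q OR NOT S OR U) forces Q = True.
  then (NOT Q OR U OR NOT W) forces W = False.
  then (C OR NOT Q) forces C = True.
All clauses satisfied.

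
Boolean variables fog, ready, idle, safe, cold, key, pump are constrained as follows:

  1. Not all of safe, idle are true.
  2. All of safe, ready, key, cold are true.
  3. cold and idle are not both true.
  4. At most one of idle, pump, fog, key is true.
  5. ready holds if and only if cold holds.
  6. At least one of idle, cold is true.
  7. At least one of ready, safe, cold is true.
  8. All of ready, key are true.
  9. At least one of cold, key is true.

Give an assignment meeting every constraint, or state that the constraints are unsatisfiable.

fog = False, ready = True, idle = False, safe = True, cold = True, key = True, pump = False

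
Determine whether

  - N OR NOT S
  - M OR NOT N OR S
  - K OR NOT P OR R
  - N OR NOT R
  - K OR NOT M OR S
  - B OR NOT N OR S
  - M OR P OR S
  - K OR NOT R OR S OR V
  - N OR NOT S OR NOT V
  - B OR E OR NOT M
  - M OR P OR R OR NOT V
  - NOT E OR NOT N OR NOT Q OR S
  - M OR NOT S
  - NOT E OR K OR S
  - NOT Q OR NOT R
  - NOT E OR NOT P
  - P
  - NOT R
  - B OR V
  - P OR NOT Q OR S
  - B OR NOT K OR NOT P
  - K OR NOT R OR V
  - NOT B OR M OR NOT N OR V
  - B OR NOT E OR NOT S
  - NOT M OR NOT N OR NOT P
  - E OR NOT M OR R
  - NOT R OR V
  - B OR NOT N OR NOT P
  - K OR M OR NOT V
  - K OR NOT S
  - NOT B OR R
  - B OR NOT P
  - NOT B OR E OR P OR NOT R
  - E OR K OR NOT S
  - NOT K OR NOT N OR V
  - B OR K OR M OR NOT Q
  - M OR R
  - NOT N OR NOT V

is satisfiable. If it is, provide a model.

Case B = True:
  (P) forces P = True.
  (NOT E OR NOT P) forces E = False.
  (NOT R) forces R = False.
  Clause (NOT B OR R) is falsified — contradiction.
Case B = False:
  (P) forces P = True.
  Clause (B OR NOT P) is falsified — contradiction.
Both cases fail, so the formula is unsatisfiable.

Unsatisfiable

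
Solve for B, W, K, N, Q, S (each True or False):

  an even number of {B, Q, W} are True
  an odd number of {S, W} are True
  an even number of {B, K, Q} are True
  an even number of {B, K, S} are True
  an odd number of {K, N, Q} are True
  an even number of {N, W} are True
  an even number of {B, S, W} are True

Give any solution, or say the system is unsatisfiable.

B: True, W: False, K: False, N: False, Q: True, S: True

{B, Q, W}: 2 true → even ✓
{S, W}: 1 true → odd ✓
{B, K, Q}: 2 true → even ✓
{B, K, S}: 2 true → even ✓
{K, N, Q}: 1 true → odd ✓
{N, W}: 0 true → even ✓
{B, S, W}: 2 true → even ✓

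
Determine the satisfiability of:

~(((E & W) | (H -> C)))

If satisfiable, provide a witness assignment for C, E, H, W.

C=F; E=T; H=T; W=F

  ~(((E & W) | (H -> C))) = True
    (E & W) | (H -> C) = False
      E & W = False
      H -> C = False
The formula evaluates to True.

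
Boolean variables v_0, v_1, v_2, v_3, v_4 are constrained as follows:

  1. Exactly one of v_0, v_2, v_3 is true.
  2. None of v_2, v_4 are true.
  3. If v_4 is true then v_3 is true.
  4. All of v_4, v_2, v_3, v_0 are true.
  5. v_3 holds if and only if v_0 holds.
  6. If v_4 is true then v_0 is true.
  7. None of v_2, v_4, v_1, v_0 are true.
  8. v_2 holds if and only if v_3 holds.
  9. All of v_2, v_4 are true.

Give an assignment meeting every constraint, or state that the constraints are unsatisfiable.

Case v_0 = True:
  Constraint (7) is violated (v_0=T) — contradiction.
Case v_0 = False:
  Constraint (4) is violated (v_0=F) — contradiction.
Both cases fail — unsatisfiable.

The formula is unsatisfiable.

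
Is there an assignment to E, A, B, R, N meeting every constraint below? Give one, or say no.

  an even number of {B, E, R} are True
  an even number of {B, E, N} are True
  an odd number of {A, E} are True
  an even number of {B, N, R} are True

E: False, A: True, B: False, R: False, N: False

{B, E, R}: 0 true → even ✓
{B, E, N}: 0 true → even ✓
{A, E}: 1 true → odd ✓
{B, N, R}: 0 true → even ✓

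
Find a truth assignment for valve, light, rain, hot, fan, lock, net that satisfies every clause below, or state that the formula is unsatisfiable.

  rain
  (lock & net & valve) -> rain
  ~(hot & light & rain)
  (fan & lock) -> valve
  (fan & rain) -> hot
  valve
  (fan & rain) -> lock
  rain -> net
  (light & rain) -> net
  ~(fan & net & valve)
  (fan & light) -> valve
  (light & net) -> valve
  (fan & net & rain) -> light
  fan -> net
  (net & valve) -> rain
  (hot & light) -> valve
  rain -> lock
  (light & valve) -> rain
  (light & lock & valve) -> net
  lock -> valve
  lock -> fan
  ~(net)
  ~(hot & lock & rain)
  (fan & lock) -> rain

Case rain = True:
  (net | ~rain) forces net = True.
  Clause (~net) is falsified — contradiction.
Case rain = False:
  Clause (rain) is falsified — contradiction.
Both cases fail, so the formula is unsatisfiable.

Unsatisfiable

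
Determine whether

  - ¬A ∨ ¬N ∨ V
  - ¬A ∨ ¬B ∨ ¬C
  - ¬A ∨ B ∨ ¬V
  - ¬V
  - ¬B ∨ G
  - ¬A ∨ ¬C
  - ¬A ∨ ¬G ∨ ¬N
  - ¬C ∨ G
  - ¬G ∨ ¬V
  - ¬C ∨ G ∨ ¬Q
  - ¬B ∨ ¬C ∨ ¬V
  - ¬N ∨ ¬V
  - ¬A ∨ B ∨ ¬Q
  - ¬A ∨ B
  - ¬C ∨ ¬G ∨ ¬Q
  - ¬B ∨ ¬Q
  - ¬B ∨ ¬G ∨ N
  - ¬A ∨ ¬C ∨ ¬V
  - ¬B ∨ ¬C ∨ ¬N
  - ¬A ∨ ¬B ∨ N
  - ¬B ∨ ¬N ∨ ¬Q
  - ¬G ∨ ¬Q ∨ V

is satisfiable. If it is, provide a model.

C: False, N: False, A: False, Q: False, B: False, G: False, V: False

Unit clause (¬V) forces V = False.
Set C = False.
Set N = False.
Try A = True:
  (¬A ∨ B) forces B = True.
  clause (¬A ∨ ¬B ∨ N) is falsified — backtrack.
So A = False.
Set Q = False.
Try B = True:
  (¬B ∨ G) forces G = True.
  clause (¬B ∨ ¬G ∨ N) is falsified — backtrack.
So B = False.
Set G = False.
All clauses satisfied.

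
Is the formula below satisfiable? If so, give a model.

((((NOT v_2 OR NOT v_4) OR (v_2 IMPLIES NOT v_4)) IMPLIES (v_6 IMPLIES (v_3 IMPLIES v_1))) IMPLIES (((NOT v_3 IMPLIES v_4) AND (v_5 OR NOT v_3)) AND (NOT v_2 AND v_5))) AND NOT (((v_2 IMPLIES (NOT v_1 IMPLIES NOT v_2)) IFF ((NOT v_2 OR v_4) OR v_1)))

UNSATISFIABLE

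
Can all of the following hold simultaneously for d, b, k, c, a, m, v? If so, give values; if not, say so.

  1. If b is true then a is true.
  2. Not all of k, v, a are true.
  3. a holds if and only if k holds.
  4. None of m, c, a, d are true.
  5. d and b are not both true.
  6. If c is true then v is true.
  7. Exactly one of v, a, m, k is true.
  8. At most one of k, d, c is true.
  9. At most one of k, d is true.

d: False, b: False, k: False, c: False, a: False, m: False, v: True

  (1) b=F ⇒ a: vacuous ✓
  (2) {k, v, a}: 1/3 true — not all ✓
  (3) a=F, k=F — same ✓
  (4) {m, c, a, d}: 0 true — none ✓
  (5) d=F, b=F — not both ✓
  (6) c=F ⇒ v: vacuous ✓
  (7) {v, a, m, k}: 1 true — exactly one ✓
  (8) {k, d, c}: 0 true — at most one ✓
  (9) {k, d}: 0 true — at most one ✓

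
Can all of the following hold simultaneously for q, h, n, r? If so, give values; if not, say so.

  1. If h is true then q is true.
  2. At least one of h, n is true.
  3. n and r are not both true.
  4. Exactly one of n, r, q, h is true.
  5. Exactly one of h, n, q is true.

q=F, h=F, n=T, r=F

  (1) h=F ⇒ q: vacuous ✓
  (2) {h, n}: 1 true — at least one ✓
  (3) n=T, r=F — not both ✓
  (4) {n, r, q, h}: 1 true — exactly one ✓
  (5) {h, n, q}: 1 true — exactly one ✓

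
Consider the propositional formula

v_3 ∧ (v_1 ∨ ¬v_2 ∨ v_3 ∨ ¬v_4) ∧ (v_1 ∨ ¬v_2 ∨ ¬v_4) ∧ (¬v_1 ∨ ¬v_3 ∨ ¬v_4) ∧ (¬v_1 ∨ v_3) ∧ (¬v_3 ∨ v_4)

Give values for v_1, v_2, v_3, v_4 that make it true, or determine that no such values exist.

Unit clause (v_3) forces v_3 = True.
In (¬v_3 ∨ v_4) only v_4 is left, so v_4 = True.
In (¬v_1 ∨ ¬v_3 ∨ ¬v_4) only ¬v_1 is left, so v_1 = False.
In (v_1 ∨ ¬v_2 ∨ ¬v_4) only ¬v_2 is left, so v_2 = False.
Check each clause:
  (v_3): v_3 holds.
  (v_1 ∨ ¬v_2 ∨ v_3 ∨ ¬v_4): ¬v_2 holds.
  (v_1 ∨ ¬v_2 ∨ ¬v_4): ¬v_2 holds.
  (¬v_1 ∨ ¬v_3 ∨ ¬v_4): ¬v_1 holds.
  (¬v_1 ∨ v_3): ¬v_1 holds.
  (¬v_3 ∨ v_4): v_4 holds.
All clauses satisfied.

v_1=F; v_2=F; v_3=T; v_4=T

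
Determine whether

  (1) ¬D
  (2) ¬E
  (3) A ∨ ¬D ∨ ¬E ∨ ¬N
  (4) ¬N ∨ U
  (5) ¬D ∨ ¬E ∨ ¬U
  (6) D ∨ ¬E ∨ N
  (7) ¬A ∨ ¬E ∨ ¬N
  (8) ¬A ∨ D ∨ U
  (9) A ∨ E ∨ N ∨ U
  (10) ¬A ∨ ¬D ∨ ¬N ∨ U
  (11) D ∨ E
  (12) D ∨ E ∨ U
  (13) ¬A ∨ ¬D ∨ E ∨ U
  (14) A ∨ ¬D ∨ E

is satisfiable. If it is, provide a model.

No satisfying assignment exists.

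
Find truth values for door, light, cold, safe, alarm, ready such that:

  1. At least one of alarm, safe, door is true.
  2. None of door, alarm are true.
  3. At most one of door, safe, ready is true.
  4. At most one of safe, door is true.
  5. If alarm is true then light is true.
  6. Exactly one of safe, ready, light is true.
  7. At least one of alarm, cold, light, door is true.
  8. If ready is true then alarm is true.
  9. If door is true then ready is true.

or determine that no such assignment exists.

door = False, light = False, cold = True, safe = True, alarm = False, ready = False

  (1) {alarm, safe, door}: 1 true — at least one ✓
  (2) {door, alarm}: 0 true — none ✓
  (3) {door, safe, ready}: 1 true — at most one ✓
  (4) {safe, door}: 1 true — at most one ✓
  (5) alarm=F ⇒ light: vacuous ✓
  (6) {safe, ready, light}: 1 true — exactly one ✓
  (7) {alarm, cold, light, door}: 1 true — at least one ✓
  (8) ready=F ⇒ alarm: vacuous ✓
  (9) door=F ⇒ ready: vacuous ✓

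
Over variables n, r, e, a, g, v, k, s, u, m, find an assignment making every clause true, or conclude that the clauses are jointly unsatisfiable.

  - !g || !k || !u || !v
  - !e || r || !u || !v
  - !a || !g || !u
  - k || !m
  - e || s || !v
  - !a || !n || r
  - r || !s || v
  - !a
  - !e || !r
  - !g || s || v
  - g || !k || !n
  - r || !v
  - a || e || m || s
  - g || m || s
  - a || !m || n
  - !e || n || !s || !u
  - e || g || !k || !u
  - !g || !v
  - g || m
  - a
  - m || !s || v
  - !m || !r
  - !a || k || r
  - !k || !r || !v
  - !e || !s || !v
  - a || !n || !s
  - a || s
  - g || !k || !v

Case a = True:
  Clause (!a) is falsified — contradiction.
Case a = False:
  Clause (a) is falsified — contradiction.
Both cases fail, so the formula is unsatisfiable.

UNSATISFIABLE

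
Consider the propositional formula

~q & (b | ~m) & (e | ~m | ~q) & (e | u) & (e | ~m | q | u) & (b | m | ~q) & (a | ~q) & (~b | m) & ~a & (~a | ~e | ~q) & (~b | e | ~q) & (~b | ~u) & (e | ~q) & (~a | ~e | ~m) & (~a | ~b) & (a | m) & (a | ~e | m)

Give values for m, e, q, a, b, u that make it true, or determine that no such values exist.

Unit clause (~q) forces q = False.
Unit clause (~a) forces a = False.
In (a | m) only m is left, so m = True.
In (b | ~m) only b is left, so b = True.
In (~b | ~u) only ~u is left, so u = False.
In (e | u) only e is left, so e = True.
All clauses satisfied.

m = True, e = True, q = False, a = False, b = True, u = False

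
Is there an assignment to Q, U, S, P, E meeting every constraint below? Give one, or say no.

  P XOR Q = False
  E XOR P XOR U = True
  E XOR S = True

Q = False, U = False, S = False, P = False, E = True

P XOR Q = F XOR F = False ✓
E XOR P XOR U = T XOR F XOR F = True ✓
E XOR S = T XOR F = True ✓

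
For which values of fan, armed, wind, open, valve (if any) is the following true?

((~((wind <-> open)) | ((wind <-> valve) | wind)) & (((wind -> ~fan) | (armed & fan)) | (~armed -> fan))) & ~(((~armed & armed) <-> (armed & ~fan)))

fan: False, armed: True, wind: True, open: True, valve: False

  (~((wind <-> open)) | ((wind <-> valve) | wind)) & (((wind -> ~fan) | (armed & fan)) | (~armed -> fan)) = True
    ~((wind <-> open)) | ((wind <-> valve) | wind) = True
      ~((wind <-> open)) = False
        wind <-> open = True
      (wind <-> valve) | wind = True
        wind <-> valve = False
    ((wind -> ~fan) | (armed & fan)) | (~armed -> fan) = True
      (wind -> ~fan) | (armed & fan) = True
        wind -> ~fan = True
          ~fan = True
        armed & fan = False
      ~armed -> fan = True
        ~armed = False
  ~(((~armed & armed) <-> (armed & ~fan))) = True
    (~armed & armed) <-> (armed & ~fan) = False
      ~armed & armed = False
        ~armed = False
      armed & ~fan = True
        ~fan = True
Both conjuncts True, so the formula holds.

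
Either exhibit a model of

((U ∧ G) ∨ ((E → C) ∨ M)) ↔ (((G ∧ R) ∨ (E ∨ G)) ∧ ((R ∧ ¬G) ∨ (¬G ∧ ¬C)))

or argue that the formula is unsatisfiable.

M: False, R: False, E: True, G: True, C: False, U: False

  ((U ∧ G) ∨ ((E → C) ∨ M)) ↔ (((G ∧ R) ∨ (E ∨ G)) ∧ ((R ∧ ¬G) ∨ (¬G ∧ ¬C))) = True
    (U ∧ G) ∨ ((E → C) ∨ M) = False
      U ∧ G = False
      (E → C) ∨ M = False
        E → C = False
    ((G ∧ R) ∨ (E ∨ G)) ∧ ((R ∧ ¬G) ∨ (¬G ∧ ¬C)) = False
      (G ∧ R) ∨ (E ∨ G) = True
        G ∧ R = False
        E ∨ G = True
      (R ∧ ¬G) ∨ (¬G ∧ ¬C) = False
        R ∧ ¬G = False
          ¬G = False
        ¬G ∧ ¬C = False
          ¬G = False
          ¬C = True
The formula evaluates to True.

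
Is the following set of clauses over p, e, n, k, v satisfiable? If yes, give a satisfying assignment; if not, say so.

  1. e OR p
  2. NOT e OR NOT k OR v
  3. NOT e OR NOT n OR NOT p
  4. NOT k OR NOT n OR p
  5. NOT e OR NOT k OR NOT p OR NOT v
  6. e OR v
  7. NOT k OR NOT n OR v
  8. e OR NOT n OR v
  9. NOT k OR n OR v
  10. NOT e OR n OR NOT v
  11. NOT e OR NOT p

p = True, e = False, n = False, k = False, v = True

Set p = True.
  then (NOT e OR NOT p) forces e = False.
  then (e OR v) forces v = True.
Set n = False.
Set k = False.
All clauses satisfied.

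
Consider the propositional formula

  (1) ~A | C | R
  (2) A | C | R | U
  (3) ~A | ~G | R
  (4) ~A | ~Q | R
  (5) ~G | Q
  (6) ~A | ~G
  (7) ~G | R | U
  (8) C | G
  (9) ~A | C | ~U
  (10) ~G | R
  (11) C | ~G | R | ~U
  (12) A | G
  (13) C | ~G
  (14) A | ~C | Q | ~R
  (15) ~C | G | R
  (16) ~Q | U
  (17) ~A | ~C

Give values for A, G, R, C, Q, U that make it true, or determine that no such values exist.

A = False, G = True, R = True, C = True, Q = True, U = True

Try A = True:
  (~A | ~G) forces G = False.
  (C | G) forces C = True.
  clause (~A | ~C) is falsified — backtrack.
So A = False.
  then (A | G) forces G = True.
  then (C | ~G) forces C = True.
  then (~G | Q) forces Q = True.
  then (~G | R) forces R = True.
  then (~Q | U) forces U = True.
All clauses satisfied.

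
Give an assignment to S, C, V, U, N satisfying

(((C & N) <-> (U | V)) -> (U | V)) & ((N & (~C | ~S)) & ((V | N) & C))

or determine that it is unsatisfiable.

S = False; C = True; V = True; U = True; N = True

  ((C & N) <-> (U | V)) -> (U | V) = True
    (C & N) <-> (U | V) = True
      C & N = True
      U | V = True
    U | V = True
  (N & (~C | ~S)) & ((V | N) & C) = True
    N & (~C | ~S) = True
      ~C | ~S = True
        ~C = False
        ~S = True
    (V | N) & C = True
      V | N = True
Both conjuncts True, so the formula holds.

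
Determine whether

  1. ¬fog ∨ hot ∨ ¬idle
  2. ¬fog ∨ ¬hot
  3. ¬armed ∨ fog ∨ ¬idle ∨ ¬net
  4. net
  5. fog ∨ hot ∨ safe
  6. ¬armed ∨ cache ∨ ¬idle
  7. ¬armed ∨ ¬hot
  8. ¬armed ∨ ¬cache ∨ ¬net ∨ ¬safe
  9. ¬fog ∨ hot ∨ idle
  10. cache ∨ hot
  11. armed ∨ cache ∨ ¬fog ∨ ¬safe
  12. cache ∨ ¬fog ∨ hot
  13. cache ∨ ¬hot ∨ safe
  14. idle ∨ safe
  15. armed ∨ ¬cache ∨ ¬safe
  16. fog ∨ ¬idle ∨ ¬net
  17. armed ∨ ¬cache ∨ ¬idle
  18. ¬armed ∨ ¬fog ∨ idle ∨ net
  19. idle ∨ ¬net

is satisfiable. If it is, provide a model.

Case net = True:
  (idle ∨ ¬net) forces idle = True.
  (fog ∨ ¬idle ∨ ¬net) forces fog = True.
  (¬fog ∨ hot ∨ ¬idle) forces hot = True.
  Clause (¬fog ∨ ¬hot) is falsified — contradiction.
Case net = False:
  Clause (net) is falsified — contradiction.
Both cases fail, so the formula is unsatisfiable.

Unsatisfiable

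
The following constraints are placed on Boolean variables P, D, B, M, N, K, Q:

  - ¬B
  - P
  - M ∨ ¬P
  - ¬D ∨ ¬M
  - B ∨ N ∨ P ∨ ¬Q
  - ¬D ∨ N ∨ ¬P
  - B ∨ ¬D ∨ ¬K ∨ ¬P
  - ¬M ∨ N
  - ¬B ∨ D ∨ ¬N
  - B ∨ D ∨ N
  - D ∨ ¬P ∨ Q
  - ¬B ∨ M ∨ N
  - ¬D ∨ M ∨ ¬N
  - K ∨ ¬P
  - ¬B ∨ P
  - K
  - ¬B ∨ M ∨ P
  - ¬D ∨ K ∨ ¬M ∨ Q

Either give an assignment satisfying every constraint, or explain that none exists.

P = True, D = False, B = False, M = True, N = True, K = True, Q = True

Unit clause (¬B) forces B = False.
Unit clause (P) forces P = True.
In (M ∨ ¬P) only M is left, so M = True.
In (¬D ∨ ¬M) only ¬D is left, so D = False.
In (¬M ∨ N) only N is left, so N = True.
In (D ∨ ¬P ∨ Q) only Q is left, so Q = True.
In (K ∨ ¬P) only K is left, so K = True.
All clauses satisfied.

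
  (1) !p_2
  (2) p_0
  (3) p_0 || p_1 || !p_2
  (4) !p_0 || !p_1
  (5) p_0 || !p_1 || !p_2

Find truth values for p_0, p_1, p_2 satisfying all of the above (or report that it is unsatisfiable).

p_0: True, p_1: False, p_2: False

Unit clause (!p_2) forces p_2 = False.
Unit clause (p_0) forces p_0 = True.
In (!p_0 || !p_1) only !p_1 is left, so p_1 = False.
Check each clause:
  (!p_2): !p_2 holds.
  (p_0): p_0 holds.
  (p_0 || p_1 || !p_2): p_0 holds.
  (!p_0 || !p_1): !p_1 holds.
  (p_0 || !p_1 || !p_2): p_0 holds.
All clauses satisfied.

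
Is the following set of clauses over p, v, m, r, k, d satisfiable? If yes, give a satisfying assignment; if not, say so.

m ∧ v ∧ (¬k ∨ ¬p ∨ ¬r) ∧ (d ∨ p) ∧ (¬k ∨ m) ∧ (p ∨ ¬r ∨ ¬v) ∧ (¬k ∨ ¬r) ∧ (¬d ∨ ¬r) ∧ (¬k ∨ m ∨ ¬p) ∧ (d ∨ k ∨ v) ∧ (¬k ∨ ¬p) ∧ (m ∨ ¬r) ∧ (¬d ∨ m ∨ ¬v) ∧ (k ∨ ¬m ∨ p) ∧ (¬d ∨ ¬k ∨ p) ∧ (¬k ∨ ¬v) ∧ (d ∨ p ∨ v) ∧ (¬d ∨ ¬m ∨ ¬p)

p = True, v = True, m = True, r = False, k = False, d = False

Unit clause (m) forces m = True.
Unit clause (v) forces v = True.
In (¬k ∨ ¬v) only ¬k is left, so k = False.
In (k ∨ ¬m ∨ p) only p is left, so p = True.
In (¬d ∨ ¬m ∨ ¬p) only ¬d is left, so d = False.
Set r = False.
All clauses satisfied.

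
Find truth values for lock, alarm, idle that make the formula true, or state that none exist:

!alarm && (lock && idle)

lock: True; alarm: False; idle: True

  !alarm = True
  lock && idle = True
Both conjuncts True, so the formula holds.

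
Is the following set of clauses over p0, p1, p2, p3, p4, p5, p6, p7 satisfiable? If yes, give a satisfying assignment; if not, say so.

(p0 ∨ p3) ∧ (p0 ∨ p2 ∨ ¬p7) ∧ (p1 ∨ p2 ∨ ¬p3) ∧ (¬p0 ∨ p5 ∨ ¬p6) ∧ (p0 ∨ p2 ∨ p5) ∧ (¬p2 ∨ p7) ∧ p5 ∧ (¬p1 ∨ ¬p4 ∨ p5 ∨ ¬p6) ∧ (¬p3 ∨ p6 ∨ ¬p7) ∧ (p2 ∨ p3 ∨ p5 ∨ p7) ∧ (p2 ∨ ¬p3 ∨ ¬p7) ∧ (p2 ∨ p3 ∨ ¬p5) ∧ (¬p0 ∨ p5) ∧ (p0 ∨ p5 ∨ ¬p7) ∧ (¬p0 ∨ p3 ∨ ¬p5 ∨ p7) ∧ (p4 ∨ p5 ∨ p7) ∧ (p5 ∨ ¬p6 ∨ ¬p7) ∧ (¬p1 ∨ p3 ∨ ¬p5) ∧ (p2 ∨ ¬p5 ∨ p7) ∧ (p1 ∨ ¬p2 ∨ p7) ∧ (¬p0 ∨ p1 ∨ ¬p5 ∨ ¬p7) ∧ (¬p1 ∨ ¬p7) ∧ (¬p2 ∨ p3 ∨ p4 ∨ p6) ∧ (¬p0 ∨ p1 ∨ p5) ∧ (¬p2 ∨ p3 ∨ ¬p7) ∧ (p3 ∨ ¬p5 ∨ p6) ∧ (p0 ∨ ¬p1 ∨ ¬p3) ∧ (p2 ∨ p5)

p0 = False, p1 = False, p2 = True, p3 = True, p4 = False, p5 = True, p6 = True, p7 = True

Unit clause (p5) forces p5 = True.
Set p0 = False.
  then (p0 ∨ p3) forces p3 = True.
  then (p0 ∨ ¬p1 ∨ ¬p3) forces p1 = False.
  then (p1 ∨ p2 ∨ ¬p3) forces p2 = True.
  then (¬p2 ∨ p7) forces p7 = True.
  then (¬p3 ∨ p6 ∨ ¬p7) forces p6 = True.
Set p4 = False.
All clauses satisfied.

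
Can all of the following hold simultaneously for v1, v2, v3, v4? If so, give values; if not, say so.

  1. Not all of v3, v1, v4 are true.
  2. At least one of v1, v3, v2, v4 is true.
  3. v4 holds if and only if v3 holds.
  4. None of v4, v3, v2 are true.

v1=T, v2=F, v3=F, v4=F

  (1) {v3, v1, v4}: 1/3 true — not all ✓
  (2) {v1, v3, v2, v4}: 1 true — at least one ✓
  (3) v4=F, v3=F — same ✓
  (4) {v4, v3, v2}: 0 true — none ✓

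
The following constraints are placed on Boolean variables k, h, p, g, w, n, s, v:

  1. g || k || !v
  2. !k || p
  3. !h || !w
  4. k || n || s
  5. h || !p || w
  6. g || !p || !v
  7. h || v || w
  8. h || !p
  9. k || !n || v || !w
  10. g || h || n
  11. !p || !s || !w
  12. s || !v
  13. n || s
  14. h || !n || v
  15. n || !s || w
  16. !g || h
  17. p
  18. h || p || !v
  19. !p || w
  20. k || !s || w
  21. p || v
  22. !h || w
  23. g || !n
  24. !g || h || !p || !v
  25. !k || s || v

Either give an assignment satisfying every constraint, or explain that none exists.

No satisfying assignment exists.

Case h = True:
  (!h || !w) forces w = False.
  Clause (!h || w) is falsified — contradiction.
Case h = False:
  (h || !p) forces p = False.
  Clause (p) is falsified — contradiction.
Both cases fail, so the formula is unsatisfiable.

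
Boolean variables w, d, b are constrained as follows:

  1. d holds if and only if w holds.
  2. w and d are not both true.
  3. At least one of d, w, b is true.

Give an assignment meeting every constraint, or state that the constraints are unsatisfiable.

w: False, d: False, b: True

  (1) d=F, w=F — same ✓
  (2) w=F, d=F — not both ✓
  (3) {d, w, b}: 1 true — at least one ✓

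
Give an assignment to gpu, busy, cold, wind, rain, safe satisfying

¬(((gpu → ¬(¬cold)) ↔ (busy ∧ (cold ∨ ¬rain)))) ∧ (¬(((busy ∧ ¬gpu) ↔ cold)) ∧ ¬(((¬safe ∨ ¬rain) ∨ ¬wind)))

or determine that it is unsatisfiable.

gpu: False, busy: True, cold: False, wind: True, rain: True, safe: True

  ¬(((gpu → ¬(¬cold)) ↔ (busy ∧ (cold ∨ ¬rain)))) = True
    (gpu → ¬(¬cold)) ↔ (busy ∧ (cold ∨ ¬rain)) = False
      gpu → ¬(¬cold) = True
        ¬(¬cold) = False
          ¬cold = True
      busy ∧ (cold ∨ ¬rain) = False
        cold ∨ ¬rain = False
          ¬rain = False
  ¬(((busy ∧ ¬gpu) ↔ cold)) ∧ ¬(((¬safe ∨ ¬rain) ∨ ¬wind)) = True
    ¬(((busy ∧ ¬gpu) ↔ cold)) = True
      (busy ∧ ¬gpu) ↔ cold = False
        busy ∧ ¬gpu = True
          ¬gpu = True
    ¬(((¬safe ∨ ¬rain) ∨ ¬wind)) = True
      (¬safe ∨ ¬rain) ∨ ¬wind = False
        ¬safe ∨ ¬rain = False
          ¬safe = False
          ¬rain = False
        ¬wind = False
Both conjuncts True, so the formula holds.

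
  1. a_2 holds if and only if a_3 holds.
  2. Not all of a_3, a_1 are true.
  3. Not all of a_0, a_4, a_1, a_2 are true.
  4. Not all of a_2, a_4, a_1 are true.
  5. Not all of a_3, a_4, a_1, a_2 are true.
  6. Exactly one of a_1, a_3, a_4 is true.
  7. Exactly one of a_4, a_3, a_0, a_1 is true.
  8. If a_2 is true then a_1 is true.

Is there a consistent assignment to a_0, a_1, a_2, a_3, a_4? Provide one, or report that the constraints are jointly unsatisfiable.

a_0=F; a_1=T; a_2=F; a_3=F; a_4=F

  (1) a_2=F, a_3=F — same ✓
  (2) {a_3, a_1}: 1/2 true — not all ✓
  (3) {a_0, a_4, a_1, a_2}: 1/4 true — not all ✓
  (4) {a_2, a_4, a_1}: 1/3 true — not all ✓
  (5) {a_3, a_4, a_1, a_2}: 1/4 true — not all ✓
  (6) {a_1, a_3, a_4}: 1 true — exactly one ✓
  (7) {a_4, a_3, a_0, a_1}: 1 true — exactly one ✓
  (8) a_2=F ⇒ a_1: vacuous ✓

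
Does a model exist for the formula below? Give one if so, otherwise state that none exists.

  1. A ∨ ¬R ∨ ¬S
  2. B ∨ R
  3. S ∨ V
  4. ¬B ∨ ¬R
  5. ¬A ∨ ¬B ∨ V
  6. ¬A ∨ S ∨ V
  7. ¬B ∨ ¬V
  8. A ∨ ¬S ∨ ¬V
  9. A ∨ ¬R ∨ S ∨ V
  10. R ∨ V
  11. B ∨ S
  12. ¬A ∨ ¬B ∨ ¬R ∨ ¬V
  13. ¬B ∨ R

B = False, A = True, R = True, V = False, S = True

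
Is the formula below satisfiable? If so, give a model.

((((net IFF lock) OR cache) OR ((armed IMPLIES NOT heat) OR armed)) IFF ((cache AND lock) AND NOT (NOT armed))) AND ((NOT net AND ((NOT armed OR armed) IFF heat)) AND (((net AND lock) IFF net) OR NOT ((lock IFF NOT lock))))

armed = True, net = False, heat = True, cache = True, lock = True

  (((net IFF lock) OR cache) OR ((armed IMPLIES NOT heat) OR armed)) IFF ((cache AND lock) AND NOT (NOT armed)) = True
    ((net IFF lock) OR cache) OR ((armed IMPLIES NOT heat) OR armed) = True
      (net IFF lock) OR cache = True
        net IFF lock = False
      (armed IMPLIES NOT heat) OR armed = True
        armed IMPLIES NOT heat = False
          NOT heat = False
    (cache AND lock) AND NOT (NOT armed) = True
      cache AND lock = True
      NOT (NOT armed) = True
        NOT armed = False
  (NOT net AND ((NOT armed OR armed) IFF heat)) AND (((net AND lock) IFF net) OR NOT ((lock IFF NOT lock))) = True
    NOT net AND ((NOT armed OR armed) IFF heat) = True
      NOT net = True
      (NOT armed OR armed) IFF heat = True
        NOT armed OR armed = True
          NOT armed = False
    ((net AND lock) IFF net) OR NOT ((lock IFF NOT lock)) = True
      (net AND lock) IFF net = True
        net AND lock = False
      NOT ((lock IFF NOT lock)) = True
        lock IFF NOT lock = False
          NOT lock = False
Both conjuncts True, so the formula holds.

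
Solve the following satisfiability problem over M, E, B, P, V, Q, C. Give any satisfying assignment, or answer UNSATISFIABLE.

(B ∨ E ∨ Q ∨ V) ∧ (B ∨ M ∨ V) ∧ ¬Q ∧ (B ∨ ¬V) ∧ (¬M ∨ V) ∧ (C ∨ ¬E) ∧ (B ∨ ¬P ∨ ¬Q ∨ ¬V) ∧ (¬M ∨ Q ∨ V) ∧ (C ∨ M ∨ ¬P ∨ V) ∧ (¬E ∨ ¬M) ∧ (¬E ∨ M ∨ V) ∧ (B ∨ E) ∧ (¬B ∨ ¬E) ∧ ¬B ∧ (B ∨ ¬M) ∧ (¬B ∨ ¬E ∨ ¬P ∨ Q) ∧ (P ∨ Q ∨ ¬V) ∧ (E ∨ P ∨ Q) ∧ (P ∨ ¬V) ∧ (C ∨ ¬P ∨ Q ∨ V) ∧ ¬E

Case E = True:
  Clause (¬E) is falsified — contradiction.
Case E = False:
  (¬Q) forces Q = False.
  (B ∨ E) forces B = True.
  Clause (¬B) is falsified — contradiction.
Both cases fail, so the formula is unsatisfiable.

Unsatisfiable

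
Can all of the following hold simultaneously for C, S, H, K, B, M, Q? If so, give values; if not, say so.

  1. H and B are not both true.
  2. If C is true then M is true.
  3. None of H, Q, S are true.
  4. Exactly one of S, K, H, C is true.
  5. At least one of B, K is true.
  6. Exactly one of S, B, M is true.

C=F, S=F, H=F, K=T, B=F, M=T, Q=F

  (1) H=F, B=F — not both ✓
  (2) C=F ⇒ M: vacuous ✓
  (3) {H, Q, S}: 0 true — none ✓
  (4) {S, K, H, C}: 1 true — exactly one ✓
  (5) {B, K}: 1 true — at least one ✓
  (6) {S, B, M}: 1 true — exactly one ✓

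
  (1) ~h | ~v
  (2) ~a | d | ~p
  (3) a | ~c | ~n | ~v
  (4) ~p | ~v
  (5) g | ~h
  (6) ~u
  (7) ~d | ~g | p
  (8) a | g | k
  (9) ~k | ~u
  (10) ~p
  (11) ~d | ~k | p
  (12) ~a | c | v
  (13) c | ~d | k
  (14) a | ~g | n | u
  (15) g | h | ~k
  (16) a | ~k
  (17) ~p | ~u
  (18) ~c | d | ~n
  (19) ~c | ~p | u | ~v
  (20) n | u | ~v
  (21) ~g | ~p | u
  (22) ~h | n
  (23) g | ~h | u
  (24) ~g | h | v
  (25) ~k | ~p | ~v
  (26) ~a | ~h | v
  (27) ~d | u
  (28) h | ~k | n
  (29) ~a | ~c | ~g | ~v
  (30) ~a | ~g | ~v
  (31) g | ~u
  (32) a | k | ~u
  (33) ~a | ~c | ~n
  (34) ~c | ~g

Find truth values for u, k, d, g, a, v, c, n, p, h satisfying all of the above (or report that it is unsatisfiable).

u: False, k: False, d: False, g: True, a: False, v: False, c: False, n: True, p: False, h: True

Unit clause (~u) forces u = False.
Unit clause (~p) forces p = False.
In (~d | u) only ~d is left, so d = False.
Set k = False.
Set g = True.
  then (~c | ~g) forces c = False.
Set a = False.
  then (a | ~g | n | u) forces n = True.
Set v = False.
  then (~g | h | v) forces h = True.
All clauses satisfied.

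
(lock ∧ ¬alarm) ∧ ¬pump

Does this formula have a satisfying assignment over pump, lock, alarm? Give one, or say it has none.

pump = False; lock = True; alarm = False

  lock ∧ ¬alarm = True
    ¬alarm = True
  ¬pump = True
Both conjuncts True, so the formula holds.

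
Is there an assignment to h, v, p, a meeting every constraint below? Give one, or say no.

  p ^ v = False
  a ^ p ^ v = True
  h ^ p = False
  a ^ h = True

h=F, v=F, p=F, a=T

p ^ v = F ^ F = False ✓
a ^ p ^ v = T ^ F ^ F = True ✓
h ^ p = F ^ F = False ✓
a ^ h = T ^ F = True ✓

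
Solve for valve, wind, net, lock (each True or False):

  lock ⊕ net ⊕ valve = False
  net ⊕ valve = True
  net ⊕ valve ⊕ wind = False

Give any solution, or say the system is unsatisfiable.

valve = True, wind = True, net = False, lock = True

lock ⊕ net ⊕ valve = T ⊕ F ⊕ T = False ✓
net ⊕ valve = F ⊕ T = True ✓
net ⊕ valve ⊕ wind = F ⊕ T ⊕ T = False ✓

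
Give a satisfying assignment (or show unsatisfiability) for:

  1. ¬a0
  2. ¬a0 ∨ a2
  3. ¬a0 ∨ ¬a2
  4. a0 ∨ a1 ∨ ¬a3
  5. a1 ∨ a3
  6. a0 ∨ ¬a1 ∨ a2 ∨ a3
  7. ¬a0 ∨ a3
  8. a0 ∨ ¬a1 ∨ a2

Unit clause (¬a0) forces a0 = False.
Try a1 = False:
  (a0 ∨ a1 ∨ ¬a3) forces a3 = False.
  clause (a1 ∨ a3) is falsified — backtrack.
So a1 = True.
  then (a0 ∨ ¬a1 ∨ a2) forces a2 = True.
Set a3 = False.
Check each clause:
  (¬a0): ¬a0 holds.
  (¬a0 ∨ a2): ¬a0 holds.
  (¬a0 ∨ ¬a2): ¬a0 holds.
  (a0 ∨ a1 ∨ ¬a3): a1 holds.
  (a1 ∨ a3): a1 holds.
  (a0 ∨ ¬a1 ∨ a2 ∨ a3): a2 holds.
  (¬a0 ∨ a3): ¬a0 holds.
  (a0 ∨ ¬a1 ∨ a2): a2 holds.
All clauses satisfied.

a0=F, a1=T, a2=T, a3=F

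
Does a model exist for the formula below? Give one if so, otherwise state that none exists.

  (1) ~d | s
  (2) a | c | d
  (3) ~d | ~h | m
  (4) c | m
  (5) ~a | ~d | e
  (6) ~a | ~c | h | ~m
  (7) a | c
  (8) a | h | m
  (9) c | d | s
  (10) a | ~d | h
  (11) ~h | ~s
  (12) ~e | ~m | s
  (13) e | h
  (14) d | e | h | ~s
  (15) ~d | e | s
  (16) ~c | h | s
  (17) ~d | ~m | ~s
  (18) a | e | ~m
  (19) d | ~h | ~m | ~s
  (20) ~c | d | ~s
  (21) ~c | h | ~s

a = True; e = True; s = False; h = True; c = True; m = False; d = False

Set a = True.
Set e = True.
Set s = False.
  then (~d | s) forces d = False.
  then (c | d | s) forces c = True.
  then (~e | ~m | s) forces m = False.
  then (~c | h | s) forces h = True.
All clauses satisfied.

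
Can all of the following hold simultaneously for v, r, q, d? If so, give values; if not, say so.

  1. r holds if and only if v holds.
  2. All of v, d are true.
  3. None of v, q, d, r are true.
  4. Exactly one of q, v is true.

Unsatisfiable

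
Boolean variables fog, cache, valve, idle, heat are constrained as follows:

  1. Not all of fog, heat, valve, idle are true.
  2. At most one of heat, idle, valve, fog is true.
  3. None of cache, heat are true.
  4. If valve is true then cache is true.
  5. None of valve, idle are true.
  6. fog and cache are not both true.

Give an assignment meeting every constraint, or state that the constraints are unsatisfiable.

fog: False, cache: False, valve: False, idle: False, heat: False

  (1) {fog, heat, valve, idle}: 0/4 true — not all ✓
  (2) {heat, idle, valve, fog}: 0 true — at most one ✓
  (3) {cache, heat}: 0 true — none ✓
  (4) valve=F ⇒ cache: vacuous ✓
  (5) {valve, idle}: 0 true — none ✓
  (6) fog=F, cache=F — not both ✓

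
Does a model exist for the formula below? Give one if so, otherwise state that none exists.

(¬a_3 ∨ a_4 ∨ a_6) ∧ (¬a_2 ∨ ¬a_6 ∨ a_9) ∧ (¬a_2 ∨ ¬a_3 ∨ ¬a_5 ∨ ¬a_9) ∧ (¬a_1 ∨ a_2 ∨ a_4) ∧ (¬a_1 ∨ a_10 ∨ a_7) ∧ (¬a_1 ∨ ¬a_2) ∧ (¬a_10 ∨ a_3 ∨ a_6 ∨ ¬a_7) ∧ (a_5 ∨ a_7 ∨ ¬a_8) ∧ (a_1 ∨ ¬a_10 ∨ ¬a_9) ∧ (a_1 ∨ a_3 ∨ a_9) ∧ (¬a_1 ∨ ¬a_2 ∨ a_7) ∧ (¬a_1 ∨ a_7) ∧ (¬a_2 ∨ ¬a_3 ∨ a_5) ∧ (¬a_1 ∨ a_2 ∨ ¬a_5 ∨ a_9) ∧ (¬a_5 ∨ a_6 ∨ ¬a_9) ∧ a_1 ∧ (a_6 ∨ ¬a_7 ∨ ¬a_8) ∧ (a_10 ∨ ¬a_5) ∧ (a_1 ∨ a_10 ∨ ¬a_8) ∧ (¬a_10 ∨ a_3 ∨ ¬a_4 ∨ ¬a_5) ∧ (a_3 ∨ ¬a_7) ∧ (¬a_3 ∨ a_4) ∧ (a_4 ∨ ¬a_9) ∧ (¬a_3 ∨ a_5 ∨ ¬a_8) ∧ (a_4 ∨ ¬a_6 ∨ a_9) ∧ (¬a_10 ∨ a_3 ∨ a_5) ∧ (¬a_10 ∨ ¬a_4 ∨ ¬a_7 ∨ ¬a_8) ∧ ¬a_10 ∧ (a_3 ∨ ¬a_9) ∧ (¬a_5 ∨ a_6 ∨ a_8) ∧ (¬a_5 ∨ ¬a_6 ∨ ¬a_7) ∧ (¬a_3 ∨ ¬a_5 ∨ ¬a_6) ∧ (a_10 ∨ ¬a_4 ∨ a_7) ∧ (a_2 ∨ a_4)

Unit clause (a_1) forces a_1 = True.
Unit clause (¬a_10) forces a_10 = False.
In (¬a_1 ∨ a_10 ∨ a_7) only a_7 is left, so a_7 = True.
In (¬a_1 ∨ ¬a_2) only ¬a_2 is left, so a_2 = False.
In (a_10 ∨ ¬a_5) only ¬a_5 is left, so a_5 = False.
In (a_3 ∨ ¬a_7) only a_3 is left, so a_3 = True.
In (¬a_3 ∨ a_4) only a_4 is left, so a_4 = True.
In (¬a_3 ∨ a_5 ∨ ¬a_8) only ¬a_8 is left, so a_8 = False.
Set a_6 = False.
Set a_9 = False.
All clauses satisfied.

a_1 = True; a_2 = False; a_3 = True; a_4 = True; a_5 = False; a_6 = False; a_7 = True; a_8 = False; a_9 = False; a_10 = False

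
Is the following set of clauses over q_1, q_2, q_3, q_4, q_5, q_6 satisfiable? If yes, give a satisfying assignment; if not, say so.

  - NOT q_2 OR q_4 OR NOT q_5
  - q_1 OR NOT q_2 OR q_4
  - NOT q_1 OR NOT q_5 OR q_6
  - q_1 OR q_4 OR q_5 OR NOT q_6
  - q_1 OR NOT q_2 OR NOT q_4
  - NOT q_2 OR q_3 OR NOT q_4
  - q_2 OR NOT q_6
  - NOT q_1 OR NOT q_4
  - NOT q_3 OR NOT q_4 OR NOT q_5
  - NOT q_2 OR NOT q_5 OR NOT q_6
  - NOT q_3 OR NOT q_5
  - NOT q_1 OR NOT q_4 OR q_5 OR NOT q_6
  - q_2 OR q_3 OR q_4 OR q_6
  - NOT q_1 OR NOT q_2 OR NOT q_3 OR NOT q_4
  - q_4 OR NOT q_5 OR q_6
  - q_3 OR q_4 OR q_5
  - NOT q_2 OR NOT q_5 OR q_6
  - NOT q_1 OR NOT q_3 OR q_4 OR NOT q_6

Set q_1 = False.
Try q_2 = True:
  (q_1 OR NOT q_2 OR q_4) forces q_4 = True.
  clause (q_1 OR NOT q_2 OR NOT q_4) is falsified — backtrack.
So q_2 = False.
  then (q_2 OR NOT q_6) forces q_6 = False.
Set q_3 = False.
  then (q_2 OR q_3 OR q_4 OR q_6) forces q_4 = True.
Set q_5 = False.
All clauses satisfied.

q_1 = False, q_2 = False, q_3 = False, q_4 = True, q_5 = False, q_6 = False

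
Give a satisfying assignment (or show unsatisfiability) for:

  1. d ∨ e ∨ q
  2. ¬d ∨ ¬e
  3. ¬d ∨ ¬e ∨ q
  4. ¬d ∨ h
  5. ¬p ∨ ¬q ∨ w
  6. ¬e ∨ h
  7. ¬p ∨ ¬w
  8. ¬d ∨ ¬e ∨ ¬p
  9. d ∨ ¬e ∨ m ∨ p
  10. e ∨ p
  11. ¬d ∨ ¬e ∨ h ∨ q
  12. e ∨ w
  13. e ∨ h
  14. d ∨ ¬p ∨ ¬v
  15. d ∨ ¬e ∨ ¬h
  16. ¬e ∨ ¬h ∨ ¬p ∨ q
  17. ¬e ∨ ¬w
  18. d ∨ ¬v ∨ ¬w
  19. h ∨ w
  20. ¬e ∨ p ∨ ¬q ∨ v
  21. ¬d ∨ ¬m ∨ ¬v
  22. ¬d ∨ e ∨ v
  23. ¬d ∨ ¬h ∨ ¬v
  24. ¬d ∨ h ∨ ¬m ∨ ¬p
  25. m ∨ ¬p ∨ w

Case e = True:
  (¬d ∨ ¬e) forces d = False.
  (¬e ∨ h) forces h = True.
  Clause (d ∨ ¬e ∨ ¬h) is falsified — contradiction.
Case e = False:
  (e ∨ p) forces p = True.
  (¬p ∨ ¬w) forces w = False.
  Clause (e ∨ w) is falsified — contradiction.
Both cases fail, so the formula is unsatisfiable.

The formula is unsatisfiable.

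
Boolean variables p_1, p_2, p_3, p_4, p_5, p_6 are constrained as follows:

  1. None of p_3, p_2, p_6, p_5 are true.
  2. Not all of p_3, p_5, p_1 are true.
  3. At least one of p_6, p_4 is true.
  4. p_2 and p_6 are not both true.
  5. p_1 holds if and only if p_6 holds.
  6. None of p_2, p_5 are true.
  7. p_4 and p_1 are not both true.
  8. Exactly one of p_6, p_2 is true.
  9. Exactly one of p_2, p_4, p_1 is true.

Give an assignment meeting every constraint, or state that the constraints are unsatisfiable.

The formula is unsatisfiable.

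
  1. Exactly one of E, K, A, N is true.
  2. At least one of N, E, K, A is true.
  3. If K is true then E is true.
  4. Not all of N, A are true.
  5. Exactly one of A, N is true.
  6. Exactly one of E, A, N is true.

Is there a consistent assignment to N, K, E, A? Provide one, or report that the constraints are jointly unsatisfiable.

N: True, K: False, E: False, A: False

  (1) {E, K, A, N}: 1 true — exactly one ✓
  (2) {N, E, K, A}: 1 true — at least one ✓
  (3) K=F ⇒ E: vacuous ✓
  (4) {N, A}: 1/2 true — not all ✓
  (5) {A, N}: 1 true — exactly one ✓
  (6) {E, A, N}: 1 true — exactly one ✓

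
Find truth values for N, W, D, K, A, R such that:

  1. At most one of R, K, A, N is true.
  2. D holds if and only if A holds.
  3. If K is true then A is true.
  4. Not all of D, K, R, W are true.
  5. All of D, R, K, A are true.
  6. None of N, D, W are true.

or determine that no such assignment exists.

No satisfying assignment exists.

Case D = True:
  Constraint (6) is violated (D=T) — contradiction.
Case D = False:
  Constraint (5) is violated (D=F) — contradiction.
Both cases fail — unsatisfiable.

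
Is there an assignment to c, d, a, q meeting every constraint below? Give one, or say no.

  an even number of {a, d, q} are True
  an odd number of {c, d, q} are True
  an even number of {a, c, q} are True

c: True, d: True, a: False, q: True

{a, d, q}: 2 true → even ✓
{c, d, q}: 3 true → odd ✓
{a, c, q}: 2 true → even ✓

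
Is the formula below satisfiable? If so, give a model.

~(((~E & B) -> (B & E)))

B: True, E: False

  ~(((~E & B) -> (B & E))) = True
    (~E & B) -> (B & E) = False
      ~E & B = True
        ~E = True
      B & E = False
The formula evaluates to True.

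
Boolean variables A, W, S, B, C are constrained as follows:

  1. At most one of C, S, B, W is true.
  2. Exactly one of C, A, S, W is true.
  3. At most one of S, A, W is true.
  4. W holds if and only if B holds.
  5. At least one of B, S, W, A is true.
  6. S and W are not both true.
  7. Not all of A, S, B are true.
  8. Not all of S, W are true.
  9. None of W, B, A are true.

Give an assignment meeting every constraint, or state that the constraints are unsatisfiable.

A: False, W: False, S: True, B: False, C: False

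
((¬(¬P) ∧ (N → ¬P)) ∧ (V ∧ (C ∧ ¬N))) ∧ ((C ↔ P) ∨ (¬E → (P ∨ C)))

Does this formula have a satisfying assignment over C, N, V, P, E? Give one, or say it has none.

C: True, N: False, V: True, P: True, E: True

  (¬(¬P) ∧ (N → ¬P)) ∧ (V ∧ (C ∧ ¬N)) = True
    ¬(¬P) ∧ (N → ¬P) = True
      ¬(¬P) = True
        ¬P = False
      N → ¬P = True
        ¬P = False
    V ∧ (C ∧ ¬N) = True
      C ∧ ¬N = True
        ¬N = True
  (C ↔ P) ∨ (¬E → (P ∨ C)) = True
    C ↔ P = True
    ¬E → (P ∨ C) = True
      ¬E = False
      P ∨ C = True
Both conjuncts True, so the formula holds.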